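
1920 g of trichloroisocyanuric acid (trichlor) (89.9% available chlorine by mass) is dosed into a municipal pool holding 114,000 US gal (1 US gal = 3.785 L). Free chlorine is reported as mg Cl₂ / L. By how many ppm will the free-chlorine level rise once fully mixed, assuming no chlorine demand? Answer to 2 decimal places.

4.00 ppm

Volume: 114,000 US gal × 3.785 L/gal = 431,490 L.
Available chlorine delivered: 1920 g × 0.899 = 1726 g as Cl₂.
Concentration rise: 1726 g / 431,490 L = 4 mg/L = 4.00 ppm.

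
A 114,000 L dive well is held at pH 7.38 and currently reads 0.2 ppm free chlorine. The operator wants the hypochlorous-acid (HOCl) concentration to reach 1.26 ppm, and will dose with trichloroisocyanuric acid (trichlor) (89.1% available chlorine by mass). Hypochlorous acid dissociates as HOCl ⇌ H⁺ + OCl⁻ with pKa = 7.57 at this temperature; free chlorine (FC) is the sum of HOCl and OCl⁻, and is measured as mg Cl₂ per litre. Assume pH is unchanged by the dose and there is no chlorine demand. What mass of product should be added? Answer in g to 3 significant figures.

240 g

[OCl⁻]/[HOCl] = 10^(pH − pKa) = 10^(7.38 − 7.57) = 0.6457; fraction as HOCl = 1/(1 + 0.6457) = 0.6077.
Free chlorine required for 1.26 ppm HOCl: 1.26 / 0.6077 = 2.074 ppm.
FC to add: 2.074 − 0.2 = 1.874 mg/L as Cl₂.
Cl₂ equivalent: 1.874 mg/L × 114,000 L = 213.6 g.
Product at 89.1% available Cl: 213.6 / 0.891 = 239.7 g.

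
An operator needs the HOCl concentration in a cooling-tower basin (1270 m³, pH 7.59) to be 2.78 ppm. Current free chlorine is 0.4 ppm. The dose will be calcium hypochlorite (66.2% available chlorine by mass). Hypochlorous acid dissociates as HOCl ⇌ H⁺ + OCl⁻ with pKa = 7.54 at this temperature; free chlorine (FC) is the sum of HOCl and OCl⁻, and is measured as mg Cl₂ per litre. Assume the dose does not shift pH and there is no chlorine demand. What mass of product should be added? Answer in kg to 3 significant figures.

10.5 kg

Volume: 1270 m³ = 1,270,000 L.
[OCl⁻]/[HOCl] = 10^(pH − pKa) = 10^(7.59 − 7.54) = 1.122; fraction as HOCl = 1/(1 + 1.122) = 0.4712.
Free chlorine required for 2.78 ppm HOCl: 2.78 / 0.4712 = 5.899 ppm.
FC to add: 5.899 − 0.4 = 5.499 mg/L as Cl₂.
Cl₂ equivalent: 5.499 mg/L × 1,270,000 L = 6984 g.
Product at 66.2% available Cl: 6984 / 0.662 = 10,550 g.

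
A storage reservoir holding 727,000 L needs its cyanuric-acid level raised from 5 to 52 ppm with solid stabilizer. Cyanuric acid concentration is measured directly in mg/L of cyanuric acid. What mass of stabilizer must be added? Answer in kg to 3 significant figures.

34.2 kg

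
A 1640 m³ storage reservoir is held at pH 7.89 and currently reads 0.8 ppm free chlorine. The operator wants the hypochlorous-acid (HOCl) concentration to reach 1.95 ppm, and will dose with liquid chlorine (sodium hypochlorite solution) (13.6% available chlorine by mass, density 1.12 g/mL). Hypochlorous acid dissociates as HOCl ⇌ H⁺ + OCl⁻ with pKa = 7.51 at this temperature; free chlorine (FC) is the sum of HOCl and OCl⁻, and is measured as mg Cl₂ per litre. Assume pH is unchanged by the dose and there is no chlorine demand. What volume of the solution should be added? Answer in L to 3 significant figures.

Volume: 1640 m³ = 1,640,000 L.
[OCl⁻]/[HOCl] = 10^(pH − pKa) = 10^(7.89 − 7.51) = 2.399; fraction as HOCl = 1/(1 + 2.399) = 0.2942.
Free chlorine required for 1.95 ppm HOCl: 1.95 / 0.2942 = 6.628 ppm.
FC to add: 6.628 − 0.8 = 5.828 mg/L as Cl₂.
Cl₂ equivalent: 5.828 mg/L × 1,640,000 L = 9557 g.
Product at 13.6% available Cl: 9557 / 0.136 = 70,280 g.
Volume: 70,280 g ÷ 1.12 g/mL = 62,750 mL.

62.7 L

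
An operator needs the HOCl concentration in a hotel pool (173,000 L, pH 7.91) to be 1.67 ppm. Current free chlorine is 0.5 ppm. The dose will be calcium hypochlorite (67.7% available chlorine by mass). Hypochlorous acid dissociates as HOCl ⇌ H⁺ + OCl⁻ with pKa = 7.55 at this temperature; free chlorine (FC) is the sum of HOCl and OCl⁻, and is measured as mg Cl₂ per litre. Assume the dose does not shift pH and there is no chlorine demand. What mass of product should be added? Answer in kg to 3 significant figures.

[OCl⁻]/[HOCl] = 10^(pH − pKa) = 10^(7.91 − 7.55) = 2.291; fraction as HOCl = 1/(1 + 2.291) = 0.3039.
Free chlorine required for 1.67 ppm HOCl: 1.67 / 0.3039 = 5.496 ppm.
FC to add: 5.496 − 0.5 = 4.996 mg/L as Cl₂.
Cl₂ equivalent: 4.996 mg/L × 173,000 L = 864.3 g.
Product at 67.7% available Cl: 864.3 / 0.677 = 1277 g.

1.28 kg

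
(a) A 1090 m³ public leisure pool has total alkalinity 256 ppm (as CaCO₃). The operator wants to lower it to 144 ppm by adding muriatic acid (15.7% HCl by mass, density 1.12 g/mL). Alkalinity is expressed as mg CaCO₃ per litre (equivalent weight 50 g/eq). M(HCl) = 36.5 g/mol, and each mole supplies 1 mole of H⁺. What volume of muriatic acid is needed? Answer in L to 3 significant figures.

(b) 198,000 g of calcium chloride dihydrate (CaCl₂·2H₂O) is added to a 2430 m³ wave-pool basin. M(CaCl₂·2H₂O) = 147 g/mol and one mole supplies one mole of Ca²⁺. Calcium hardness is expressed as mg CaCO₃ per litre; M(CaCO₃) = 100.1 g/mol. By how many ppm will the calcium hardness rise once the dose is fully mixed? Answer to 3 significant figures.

(a) 507 L; (b) 55.5 ppm

(a) Volume: 1090 m³ = 1,090,000 L.
(a) Alkalinity to neutralize: (256 − 144) = 112 mg/L as CaCO₃ × 1,090,000 L = 122,100 g as CaCO₃.
(a) Equivalents of H⁺ required: 122,100 ÷ 50 g/eq = 2442 eq = 2442 mol HCl.
(a) Mass of HCl: 2442 × 36.5 = 89,120 g.
(a) Mass of 15.7% solution: 89,120 / 0.157 = 567,600 g.
(a) Volume: 567,600 g ÷ 1.12 g/mL = 506,800 mL.

(b) Volume: 2430 m³ = 2,430,000 L.
(b) Moles of Ca²⁺: 198,000 g ÷ 147 g/mol = 1347 mol.
(b) As CaCO₃: 1347 mol × 100.1 g/mol = 134,800 g.
(b) Rise: 134,800 g / 2,430,000 L × 1000 = 55.49 mg/L.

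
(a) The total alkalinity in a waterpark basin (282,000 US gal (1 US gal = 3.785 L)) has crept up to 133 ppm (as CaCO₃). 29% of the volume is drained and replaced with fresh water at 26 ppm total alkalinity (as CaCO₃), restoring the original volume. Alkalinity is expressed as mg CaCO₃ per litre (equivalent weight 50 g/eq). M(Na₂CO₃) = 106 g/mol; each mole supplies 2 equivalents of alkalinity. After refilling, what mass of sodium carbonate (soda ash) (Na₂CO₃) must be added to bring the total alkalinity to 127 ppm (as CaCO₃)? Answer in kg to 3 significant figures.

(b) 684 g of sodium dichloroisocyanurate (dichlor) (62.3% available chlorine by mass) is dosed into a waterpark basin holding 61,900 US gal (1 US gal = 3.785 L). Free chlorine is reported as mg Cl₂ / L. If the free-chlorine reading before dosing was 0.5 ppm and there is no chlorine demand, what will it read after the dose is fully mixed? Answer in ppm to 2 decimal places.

(a) 28.3 kg; (b) 2.32 ppm

(a) Volume: 282,000 US gal × 3.785 L/gal = 1,067,370 L.
(a) After draining 29% and refilling: 133 × 0.71 + 26 × 0.29 = 101.97 ppm.
(a) Deficit to target: 127 − 101.97 = 25.03 mg/L.
(a) As CaCO₃: 25.03 mg/L × 1,067,370 L = 26,720 g; ÷ 50 g/eq ÷ 2 = 267.2 mol Na₂CO₃.
(a) Mass: 267.2 × 106 = 28,320 g.

(b) Volume: 61,900 US gal × 3.785 L/gal = 234,292 L.
(b) Available chlorine delivered: 684 g × 0.623 = 426.1 g as Cl₂.
(b) Concentration rise: 426.1 g / 234,292 L = 1.819 mg/L = 1.82 ppm.
(b) Final FC: 0.5 + 1.82 = 2.32 ppm.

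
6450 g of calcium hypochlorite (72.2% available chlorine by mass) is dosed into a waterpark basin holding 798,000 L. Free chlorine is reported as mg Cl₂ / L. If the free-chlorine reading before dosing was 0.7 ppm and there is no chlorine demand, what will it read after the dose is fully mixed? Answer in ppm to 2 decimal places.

6.54 ppm

Available chlorine delivered: 6450 g × 0.722 = 4657 g as Cl₂.
Concentration rise: 4657 g / 798,000 L = 5.836 mg/L = 5.84 ppm.
Final FC: 0.7 + 5.84 = 6.54 ppm.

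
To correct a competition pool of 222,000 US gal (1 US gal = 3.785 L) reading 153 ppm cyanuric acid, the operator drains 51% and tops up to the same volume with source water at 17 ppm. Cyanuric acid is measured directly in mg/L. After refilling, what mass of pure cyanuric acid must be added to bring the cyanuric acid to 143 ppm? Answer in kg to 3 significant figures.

Volume: 222,000 US gal × 3.785 L/gal = 840,270 L.
After draining 51% and refilling: 153 × 0.49 + 17 × 0.51 = 83.64 ppm.
Deficit to target: 143 − 83.64 = 59.36 mg/L.
Mass: 59.36 mg/L × 840,270 L = 49,880 g cyanuric acid.

49.9 kg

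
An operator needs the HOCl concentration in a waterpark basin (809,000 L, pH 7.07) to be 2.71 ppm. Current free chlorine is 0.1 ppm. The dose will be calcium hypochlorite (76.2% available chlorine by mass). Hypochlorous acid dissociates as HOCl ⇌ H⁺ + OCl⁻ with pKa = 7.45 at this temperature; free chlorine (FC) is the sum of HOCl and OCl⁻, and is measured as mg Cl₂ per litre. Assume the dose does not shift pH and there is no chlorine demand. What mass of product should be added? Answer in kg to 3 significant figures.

[OCl⁻]/[HOCl] = 10^(pH − pKa) = 10^(7.07 − 7.45) = 0.4169; fraction as HOCl = 1/(1 + 0.4169) = 0.7058.
Free chlorine required for 2.71 ppm HOCl: 2.71 / 0.7058 = 3.84 ppm.
FC to add: 3.84 − 0.1 = 3.74 mg/L as Cl₂.
Cl₂ equivalent: 3.74 mg/L × 809,000 L = 3025 g.
Product at 76.2% available Cl: 3025 / 0.762 = 3970 g.

3.97 kg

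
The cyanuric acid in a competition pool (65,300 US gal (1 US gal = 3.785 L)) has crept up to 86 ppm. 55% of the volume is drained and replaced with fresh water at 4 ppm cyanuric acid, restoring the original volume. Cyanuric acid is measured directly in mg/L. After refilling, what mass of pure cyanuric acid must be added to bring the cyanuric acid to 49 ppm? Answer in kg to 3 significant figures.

Volume: 65,300 US gal × 3.785 L/gal = 247,160 L.
After draining 55% and refilling: 86 × 0.45 + 4 × 0.55 = 40.9 ppm.
Deficit to target: 49 − 40.9 = 8.1 mg/L.
Mass: 8.1 mg/L × 247,160 L = 2002 g cyanuric acid.

2.00 kg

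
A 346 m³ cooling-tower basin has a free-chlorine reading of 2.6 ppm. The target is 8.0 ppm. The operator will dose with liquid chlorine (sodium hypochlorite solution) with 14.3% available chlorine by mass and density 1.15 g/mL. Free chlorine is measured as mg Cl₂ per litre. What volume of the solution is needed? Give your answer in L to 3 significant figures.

Volume: 346 m³ = 346,000 L.
Chlorine deficit: 8.0 − 2.6 = 5.4 ppm = 5.4 mg/L as Cl₂.
Cl₂ equivalent needed: 5.4 mg/L × 346,000 L = 1,868,000 mg = 1868 g.
Product at 14.3% available chlorine: 1868 / 0.143 = 13,070 g.
Volume at density 1.15 g/mL: 13,070 g ÷ 1.15 g/mL = 11,360 mL.

11.4 L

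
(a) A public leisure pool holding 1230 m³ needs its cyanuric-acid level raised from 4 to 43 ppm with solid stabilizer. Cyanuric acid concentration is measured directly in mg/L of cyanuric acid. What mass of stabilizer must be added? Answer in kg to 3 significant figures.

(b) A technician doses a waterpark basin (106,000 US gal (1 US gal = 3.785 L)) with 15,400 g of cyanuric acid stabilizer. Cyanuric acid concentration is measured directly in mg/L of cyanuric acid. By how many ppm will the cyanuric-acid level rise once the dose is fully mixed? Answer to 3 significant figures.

(a) 48.0 kg; (b) 38.4 ppm

(a) Volume: 1230 m³ = 1,230,000 L.
(a) CYA to add: (43 − 4) = 39 mg/L × 1,230,000 L = 47,970 g cyanuric acid.

(b) Volume: 106,000 US gal × 3.785 L/gal = 401,210 L.
(b) Rise: 15,400 g / 401,210 L × 1000 = 38.38 mg/L.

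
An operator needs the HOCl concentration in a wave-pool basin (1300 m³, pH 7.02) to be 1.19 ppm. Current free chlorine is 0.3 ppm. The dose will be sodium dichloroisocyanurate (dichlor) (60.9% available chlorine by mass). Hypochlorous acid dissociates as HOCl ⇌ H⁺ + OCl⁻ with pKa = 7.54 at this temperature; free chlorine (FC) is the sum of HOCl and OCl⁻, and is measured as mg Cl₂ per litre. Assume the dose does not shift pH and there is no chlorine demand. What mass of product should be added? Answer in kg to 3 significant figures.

Volume: 1300 m³ = 1,300,000 L.
[OCl⁻]/[HOCl] = 10^(pH − pKa) = 10^(7.02 − 7.54) = 0.302; fraction as HOCl = 1/(1 + 0.302) = 0.7681.
Free chlorine required for 1.19 ppm HOCl: 1.19 / 0.7681 = 1.549 ppm.
FC to add: 1.549 − 0.3 = 1.249 mg/L as Cl₂.
Cl₂ equivalent: 1.249 mg/L × 1,300,000 L = 1624 g.
Product at 60.9% available Cl: 1624 / 0.609 = 2667 g.

2.67 kg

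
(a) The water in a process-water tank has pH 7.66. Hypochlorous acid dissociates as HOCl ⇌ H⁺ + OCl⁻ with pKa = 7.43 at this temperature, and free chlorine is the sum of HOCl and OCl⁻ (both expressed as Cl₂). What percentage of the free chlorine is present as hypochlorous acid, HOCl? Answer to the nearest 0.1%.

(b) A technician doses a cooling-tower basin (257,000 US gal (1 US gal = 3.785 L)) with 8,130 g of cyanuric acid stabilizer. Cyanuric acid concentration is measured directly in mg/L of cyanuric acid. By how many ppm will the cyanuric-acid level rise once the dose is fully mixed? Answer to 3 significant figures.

(a) 37.1%; (b) 8.36 ppm

(a) [OCl⁻]/[HOCl] = 10^(pH − pKa) = 10^(7.66 − 7.43) = 10^0.23 = 1.698.
(a) Fraction as HOCl = 1 / (1 + 1.698) = 0.3706.

(b) Volume: 257,000 US gal × 3.785 L/gal = 972,745 L.
(b) Rise: 8,130 g / 972,745 L × 1000 = 8.358 mg/L.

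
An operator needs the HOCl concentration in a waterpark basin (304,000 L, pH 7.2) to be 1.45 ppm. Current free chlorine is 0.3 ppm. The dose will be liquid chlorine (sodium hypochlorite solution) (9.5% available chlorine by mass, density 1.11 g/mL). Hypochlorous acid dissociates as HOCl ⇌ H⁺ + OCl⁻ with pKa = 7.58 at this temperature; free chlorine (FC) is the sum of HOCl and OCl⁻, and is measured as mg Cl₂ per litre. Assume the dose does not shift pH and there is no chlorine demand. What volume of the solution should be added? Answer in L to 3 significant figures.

5.06 L

[OCl⁻]/[HOCl] = 10^(pH − pKa) = 10^(7.2 − 7.58) = 0.4169; fraction as HOCl = 1/(1 + 0.4169) = 0.7058.
Free chlorine required for 1.45 ppm HOCl: 1.45 / 0.7058 = 2.054 ppm.
FC to add: 2.054 − 0.3 = 1.754 mg/L as Cl₂.
Cl₂ equivalent: 1.754 mg/L × 304,000 L = 533.4 g.
Product at 9.5% available Cl: 533.4 / 0.095 = 5614 g.
Volume: 5614 g ÷ 1.11 g/mL = 5058 mL.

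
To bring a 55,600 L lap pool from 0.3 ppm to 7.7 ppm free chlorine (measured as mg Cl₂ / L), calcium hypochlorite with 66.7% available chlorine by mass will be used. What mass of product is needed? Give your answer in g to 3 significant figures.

Chlorine deficit: 7.7 − 0.3 = 7.4 ppm = 7.4 mg/L as Cl₂.
Cl₂ equivalent needed: 7.4 mg/L × 55,600 L = 411,400 mg = 411.4 g.
Product at 66.7% available chlorine: 411.4 / 0.667 = 616.9 g.

617 g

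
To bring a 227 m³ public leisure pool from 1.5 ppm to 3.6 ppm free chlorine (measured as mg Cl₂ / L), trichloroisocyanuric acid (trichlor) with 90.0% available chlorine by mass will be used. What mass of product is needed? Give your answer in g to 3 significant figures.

530 g

Volume: 227 m³ = 227,000 L.
Chlorine deficit: 3.6 − 1.5 = 2.1 ppm = 2.1 mg/L as Cl₂.
Cl₂ equivalent needed: 2.1 mg/L × 227,000 L = 476,700 mg = 476.7 g.
Product at 90.0% available chlorine: 476.7 / 0.9 = 529.7 g.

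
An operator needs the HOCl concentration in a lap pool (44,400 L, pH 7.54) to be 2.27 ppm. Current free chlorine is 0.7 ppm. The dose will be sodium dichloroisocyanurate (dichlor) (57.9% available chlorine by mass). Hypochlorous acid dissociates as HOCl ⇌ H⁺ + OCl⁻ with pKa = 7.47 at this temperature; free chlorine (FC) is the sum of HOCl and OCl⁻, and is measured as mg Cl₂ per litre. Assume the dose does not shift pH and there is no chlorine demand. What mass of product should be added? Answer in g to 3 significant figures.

325 g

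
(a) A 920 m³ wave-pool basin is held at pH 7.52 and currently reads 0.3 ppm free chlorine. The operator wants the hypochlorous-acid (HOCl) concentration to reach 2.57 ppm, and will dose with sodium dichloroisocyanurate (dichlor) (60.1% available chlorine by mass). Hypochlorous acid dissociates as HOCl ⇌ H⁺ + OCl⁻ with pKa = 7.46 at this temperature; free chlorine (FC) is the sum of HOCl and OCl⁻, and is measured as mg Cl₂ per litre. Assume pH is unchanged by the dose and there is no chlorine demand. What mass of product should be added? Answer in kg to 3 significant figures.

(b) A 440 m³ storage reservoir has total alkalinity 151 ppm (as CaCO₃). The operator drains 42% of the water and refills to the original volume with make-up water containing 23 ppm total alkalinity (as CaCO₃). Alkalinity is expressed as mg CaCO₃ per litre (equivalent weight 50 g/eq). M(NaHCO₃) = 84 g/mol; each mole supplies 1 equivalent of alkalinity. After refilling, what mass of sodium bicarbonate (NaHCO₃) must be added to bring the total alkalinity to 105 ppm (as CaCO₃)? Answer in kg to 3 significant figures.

(a) Volume: 920 m³ = 920,000 L.
(a) [OCl⁻]/[HOCl] = 10^(pH − pKa) = 10^(7.52 − 7.46) = 1.148; fraction as HOCl = 1/(1 + 1.148) = 0.4655.
(a) Free chlorine required for 2.57 ppm HOCl: 2.57 / 0.4655 = 5.521 ppm.
(a) FC to add: 5.521 − 0.3 = 5.221 mg/L as Cl₂.
(a) Cl₂ equivalent: 5.221 mg/L × 920,000 L = 4803 g.
(a) Product at 60.1% available Cl: 4803 / 0.601 = 7992 g.

(b) Volume: 440 m³ = 440,000 L.
(b) After draining 42% and refilling: 151 × 0.58 + 23 × 0.42 = 97.24 ppm.
(b) Deficit to target: 105 − 97.24 = 7.76 mg/L.
(b) As CaCO₃: 7.76 mg/L × 440,000 L = 3414 g; ÷ 50 g/eq ÷ 1 = 68.29 mol NaHCO₃.
(b) Mass: 68.29 × 84 = 5736 g.

(a) 7.99 kg; (b) 5.74 kg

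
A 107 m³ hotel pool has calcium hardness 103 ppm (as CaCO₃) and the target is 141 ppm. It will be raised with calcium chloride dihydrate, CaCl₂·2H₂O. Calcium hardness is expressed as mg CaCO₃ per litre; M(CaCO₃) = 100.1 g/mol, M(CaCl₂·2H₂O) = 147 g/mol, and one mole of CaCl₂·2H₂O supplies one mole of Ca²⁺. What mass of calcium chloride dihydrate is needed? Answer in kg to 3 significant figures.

Volume: 107 m³ = 107,000 L.
Hardness to add: (141 − 103) = 38 mg/L as CaCO₃ × 107,000 L = 4066 g as CaCO₃.
Moles of Ca²⁺ (1 mol Ca²⁺ ≡ 1 mol CaCO₃): 4066 / 100.1 g/mol = 40.62 mol.
Mass of CaCl₂·2H₂O: 40.62 × 147 = 5971 g.

5.97 kg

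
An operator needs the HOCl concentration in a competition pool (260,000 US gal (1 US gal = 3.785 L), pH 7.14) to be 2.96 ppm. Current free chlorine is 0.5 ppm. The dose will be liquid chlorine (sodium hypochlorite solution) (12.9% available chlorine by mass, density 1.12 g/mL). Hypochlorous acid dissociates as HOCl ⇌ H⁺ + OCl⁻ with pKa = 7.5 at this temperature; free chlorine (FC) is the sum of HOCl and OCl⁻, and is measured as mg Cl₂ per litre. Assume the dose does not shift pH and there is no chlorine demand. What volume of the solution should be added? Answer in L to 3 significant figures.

Volume: 260,000 US gal × 3.785 L/gal = 984,100 L.
[OCl⁻]/[HOCl] = 10^(pH − pKa) = 10^(7.14 − 7.5) = 0.4365; fraction as HOCl = 1/(1 + 0.4365) = 0.6961.
Free chlorine required for 2.96 ppm HOCl: 2.96 / 0.6961 = 4.252 ppm.
FC to add: 4.252 − 0.5 = 3.752 mg/L as Cl₂.
Cl₂ equivalent: 3.752 mg/L × 984,100 L = 3692 g.
Product at 12.9% available Cl: 3692 / 0.129 = 28,620 g.
Volume: 28,620 g ÷ 1.12 g/mL = 25,560 mL.

25.6 L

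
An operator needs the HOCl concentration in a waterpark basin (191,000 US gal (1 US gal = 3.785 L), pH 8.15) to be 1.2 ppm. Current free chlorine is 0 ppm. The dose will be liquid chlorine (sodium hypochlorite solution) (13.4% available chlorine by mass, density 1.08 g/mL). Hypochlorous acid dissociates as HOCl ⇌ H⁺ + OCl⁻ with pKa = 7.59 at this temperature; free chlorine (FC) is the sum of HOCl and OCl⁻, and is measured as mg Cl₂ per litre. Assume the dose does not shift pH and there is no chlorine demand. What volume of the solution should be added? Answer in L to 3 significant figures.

27.8 L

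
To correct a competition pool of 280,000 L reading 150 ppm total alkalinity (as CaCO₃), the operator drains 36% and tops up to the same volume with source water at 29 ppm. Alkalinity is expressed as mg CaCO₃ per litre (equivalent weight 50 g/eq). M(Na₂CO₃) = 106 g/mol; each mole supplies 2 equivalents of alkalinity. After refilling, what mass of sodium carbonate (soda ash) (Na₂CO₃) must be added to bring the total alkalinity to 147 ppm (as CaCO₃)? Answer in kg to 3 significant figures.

12.0 kg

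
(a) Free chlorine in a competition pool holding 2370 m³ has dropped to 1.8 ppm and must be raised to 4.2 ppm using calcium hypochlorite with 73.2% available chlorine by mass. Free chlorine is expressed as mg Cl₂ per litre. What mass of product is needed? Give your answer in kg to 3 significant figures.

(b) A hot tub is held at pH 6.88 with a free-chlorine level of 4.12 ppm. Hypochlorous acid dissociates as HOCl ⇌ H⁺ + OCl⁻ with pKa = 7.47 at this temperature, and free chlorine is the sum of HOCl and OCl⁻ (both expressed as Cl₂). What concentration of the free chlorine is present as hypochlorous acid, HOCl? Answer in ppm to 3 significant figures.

(a) 7.77 kg; (b) 3.28 ppm

(a) Volume: 2370 m³ = 2,370,000 L.
(a) Chlorine deficit: 4.2 − 1.8 = 2.4 ppm = 2.4 mg/L as Cl₂.
(a) Cl₂ equivalent needed: 2.4 mg/L × 2,370,000 L = 5,688,000 mg = 5688 g.
(a) Product at 73.2% available chlorine: 5688 / 0.732 = 7770 g.

(b) [OCl⁻]/[HOCl] = 10^(pH − pKa) = 10^(6.88 − 7.47) = 10^-0.59 = 0.257.
(b) Fraction as HOCl = 1 / (1 + 0.257) = 0.7955.
(b) HOCl = 0.7955 × 4.12 ppm = 3.278 ppm.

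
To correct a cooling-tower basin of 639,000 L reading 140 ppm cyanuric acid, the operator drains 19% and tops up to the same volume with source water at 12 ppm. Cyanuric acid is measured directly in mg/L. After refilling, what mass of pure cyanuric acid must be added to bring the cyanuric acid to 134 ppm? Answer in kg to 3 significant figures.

After draining 19% and refilling: 140 × 0.81 + 12 × 0.19 = 115.68 ppm.
Deficit to target: 134 − 115.68 = 18.32 mg/L.
Mass: 18.32 mg/L × 639,000 L = 11,710 g cyanuric acid.

11.7 kg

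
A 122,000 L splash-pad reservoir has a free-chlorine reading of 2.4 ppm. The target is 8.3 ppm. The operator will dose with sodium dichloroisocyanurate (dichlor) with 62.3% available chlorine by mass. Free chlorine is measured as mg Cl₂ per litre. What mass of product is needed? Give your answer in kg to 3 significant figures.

1.16 kg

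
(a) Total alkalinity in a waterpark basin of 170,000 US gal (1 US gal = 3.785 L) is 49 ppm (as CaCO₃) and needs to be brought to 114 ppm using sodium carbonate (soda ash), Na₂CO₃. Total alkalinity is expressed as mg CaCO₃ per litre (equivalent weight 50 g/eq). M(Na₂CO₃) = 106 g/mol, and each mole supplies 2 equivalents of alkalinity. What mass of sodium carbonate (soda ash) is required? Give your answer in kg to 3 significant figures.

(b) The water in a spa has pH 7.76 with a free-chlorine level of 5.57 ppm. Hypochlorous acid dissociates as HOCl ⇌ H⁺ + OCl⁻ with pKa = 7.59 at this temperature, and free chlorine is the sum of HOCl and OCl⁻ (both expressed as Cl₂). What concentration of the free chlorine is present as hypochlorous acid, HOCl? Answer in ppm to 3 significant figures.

(a) Volume: 170,000 US gal × 3.785 L/gal = 643,450 L.
(a) Alkalinity to add: (114 − 49) = 65 mg/L as CaCO₃ × 643,450 L = 41,820 g as CaCO₃.
(a) Equivalents: 41,820 g ÷ 50 g/eq = 836.5 eq.
(a) Each mole of Na₂CO₃ supplies 2 eq, so 836.5 / 2 = 418.2 mol.
(a) Mass: 418.2 mol × 106 g/mol = 44,330 g.

(b) [OCl⁻]/[HOCl] = 10^(pH − pKa) = 10^(7.76 − 7.59) = 10^0.17 = 1.479.
(b) Fraction as HOCl = 1 / (1 + 1.479) = 0.4034.
(b) HOCl = 0.4034 × 5.57 ppm = 2.247 ppm.

(a) 44.3 kg; (b) 2.25 ppm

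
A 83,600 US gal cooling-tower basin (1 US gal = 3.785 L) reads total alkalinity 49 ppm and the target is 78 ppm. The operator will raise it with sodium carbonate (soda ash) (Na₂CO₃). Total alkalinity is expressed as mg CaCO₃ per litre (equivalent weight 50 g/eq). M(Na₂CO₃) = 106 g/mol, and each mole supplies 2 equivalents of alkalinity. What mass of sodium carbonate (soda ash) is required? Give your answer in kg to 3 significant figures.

Volume: 83,600 US gal × 3.785 L/gal = 316,426 L.
Alkalinity to add: (78 − 49) = 29 mg/L as CaCO₃ × 316,426 L = 9176 g as CaCO₃.
Equivalents: 9176 g ÷ 50 g/eq = 183.5 eq.
Each mole of Na₂CO₃ supplies 2 eq, so 183.5 / 2 = 91.76 mol.
Mass: 91.76 mol × 106 g/mol = 9727 g.

9.73 kg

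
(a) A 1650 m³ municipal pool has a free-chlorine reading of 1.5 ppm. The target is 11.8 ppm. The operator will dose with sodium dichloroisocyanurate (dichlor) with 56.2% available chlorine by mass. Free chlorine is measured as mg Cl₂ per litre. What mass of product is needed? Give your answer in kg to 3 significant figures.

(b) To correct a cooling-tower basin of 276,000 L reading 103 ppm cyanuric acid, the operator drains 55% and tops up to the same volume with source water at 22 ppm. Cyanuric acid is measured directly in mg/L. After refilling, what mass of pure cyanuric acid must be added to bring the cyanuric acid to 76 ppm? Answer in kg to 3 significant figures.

(a) 30.2 kg; (b) 4.84 kg

(a) Volume: 1650 m³ = 1,650,000 L.
(a) Chlorine deficit: 11.8 − 1.5 = 10.3 ppm = 10.3 mg/L as Cl₂.
(a) Cl₂ equivalent needed: 10.3 mg/L × 1,650,000 L = 17,000,000 mg = 17,000 g.
(a) Product at 56.2% available chlorine: 17,000 / 0.562 = 30,240 g.

(b) After draining 55% and refilling: 103 × 0.45 + 22 × 0.55 = 58.45 ppm.
(b) Deficit to target: 76 − 58.45 = 17.55 mg/L.
(b) Mass: 17.55 mg/L × 276,000 L = 4844 g cyanuric acid.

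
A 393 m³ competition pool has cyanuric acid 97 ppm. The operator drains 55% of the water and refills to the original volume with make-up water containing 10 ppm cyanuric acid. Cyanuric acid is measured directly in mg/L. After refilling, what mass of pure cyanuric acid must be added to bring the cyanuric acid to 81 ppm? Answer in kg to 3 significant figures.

Volume: 393 m³ = 393,000 L.
After draining 55% and refilling: 97 × 0.45 + 10 × 0.55 = 49.15 ppm.
Deficit to target: 81 − 49.15 = 31.85 mg/L.
Mass: 31.85 mg/L × 393,000 L = 12,520 g cyanuric acid.

12.5 kg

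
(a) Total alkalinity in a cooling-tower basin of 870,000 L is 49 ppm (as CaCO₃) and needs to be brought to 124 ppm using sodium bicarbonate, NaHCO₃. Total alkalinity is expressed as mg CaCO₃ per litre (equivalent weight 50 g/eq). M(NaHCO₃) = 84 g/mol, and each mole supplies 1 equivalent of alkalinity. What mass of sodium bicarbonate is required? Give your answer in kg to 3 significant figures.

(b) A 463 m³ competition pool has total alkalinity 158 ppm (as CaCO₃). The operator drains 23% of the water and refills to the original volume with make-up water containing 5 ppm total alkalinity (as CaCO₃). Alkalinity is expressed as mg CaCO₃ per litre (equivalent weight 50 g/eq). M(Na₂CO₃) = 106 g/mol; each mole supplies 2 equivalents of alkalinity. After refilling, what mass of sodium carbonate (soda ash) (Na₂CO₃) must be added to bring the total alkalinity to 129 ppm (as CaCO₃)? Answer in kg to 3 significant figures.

(a) Alkalinity to add: (124 − 49) = 75 mg/L as CaCO₃ × 870,000 L = 65,250 g as CaCO₃.
(a) Equivalents: 65,250 g ÷ 50 g/eq = 1305 eq.
(a) NaHCO₃ supplies 1 eq per mole → 1305 mol.
(a) Mass: 1305 mol × 84 g/mol = 109,600 g.

(b) Volume: 463 m³ = 463,000 L.
(b) After draining 23% and refilling: 158 × 0.77 + 5 × 0.23 = 122.81 ppm.
(b) Deficit to target: 129 − 122.81 = 6.19 mg/L.
(b) As CaCO₃: 6.19 mg/L × 463,000 L = 2866 g; ÷ 50 g/eq ÷ 2 = 28.66 mol Na₂CO₃.
(b) Mass: 28.66 × 106 = 3038 g.

(a) 110 kg; (b) 3.04 kg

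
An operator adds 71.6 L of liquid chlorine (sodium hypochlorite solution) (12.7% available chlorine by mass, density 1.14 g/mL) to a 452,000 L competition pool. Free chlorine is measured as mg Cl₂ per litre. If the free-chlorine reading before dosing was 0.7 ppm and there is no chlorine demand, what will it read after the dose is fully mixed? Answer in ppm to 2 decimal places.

23.63 ppm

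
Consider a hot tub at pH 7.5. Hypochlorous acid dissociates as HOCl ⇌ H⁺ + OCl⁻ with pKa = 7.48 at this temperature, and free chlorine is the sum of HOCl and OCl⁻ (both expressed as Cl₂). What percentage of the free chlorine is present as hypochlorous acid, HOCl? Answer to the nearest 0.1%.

[OCl⁻]/[HOCl] = 10^(pH − pKa) = 10^(7.5 − 7.48) = 10^0.02 = 1.047.
Fraction as HOCl = 1 / (1 + 1.047) = 0.4885.

48.8%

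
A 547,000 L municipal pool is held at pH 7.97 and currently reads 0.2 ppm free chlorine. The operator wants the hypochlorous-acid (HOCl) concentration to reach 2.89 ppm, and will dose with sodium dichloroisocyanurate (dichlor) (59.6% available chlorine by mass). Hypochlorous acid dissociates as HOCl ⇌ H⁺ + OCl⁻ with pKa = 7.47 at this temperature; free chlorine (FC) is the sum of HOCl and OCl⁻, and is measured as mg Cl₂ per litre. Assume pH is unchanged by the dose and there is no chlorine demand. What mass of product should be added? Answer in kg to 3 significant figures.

[OCl⁻]/[HOCl] = 10^(pH − pKa) = 10^(7.97 − 7.47) = 3.162; fraction as HOCl = 1/(1 + 3.162) = 0.2403.
Free chlorine required for 2.89 ppm HOCl: 2.89 / 0.2403 = 12.03 ppm.
FC to add: 12.03 − 0.2 = 11.83 mg/L as Cl₂.
Cl₂ equivalent: 11.83 mg/L × 547,000 L = 6470 g.
Product at 59.6% available Cl: 6470 / 0.596 = 10,860 g.

10.9 kg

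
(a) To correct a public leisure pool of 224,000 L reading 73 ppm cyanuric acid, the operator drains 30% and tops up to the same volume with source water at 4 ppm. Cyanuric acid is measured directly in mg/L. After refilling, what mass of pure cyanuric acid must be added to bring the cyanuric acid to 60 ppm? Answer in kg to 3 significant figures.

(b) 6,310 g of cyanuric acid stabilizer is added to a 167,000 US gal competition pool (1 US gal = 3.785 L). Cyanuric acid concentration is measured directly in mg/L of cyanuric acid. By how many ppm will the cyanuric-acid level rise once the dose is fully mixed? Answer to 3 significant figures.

(a) After draining 30% and refilling: 73 × 0.70 + 4 × 0.30 = 52.3 ppm.
(a) Deficit to target: 60 − 52.3 = 7.7 mg/L.
(a) Mass: 7.7 mg/L × 224,000 L = 1725 g cyanuric acid.

(b) Volume: 167,000 US gal × 3.785 L/gal = 632,095 L.
(b) Rise: 6,310 g / 632,095 L × 1000 = 9.983 mg/L.

(a) 1.72 kg; (b) 9.98 ppm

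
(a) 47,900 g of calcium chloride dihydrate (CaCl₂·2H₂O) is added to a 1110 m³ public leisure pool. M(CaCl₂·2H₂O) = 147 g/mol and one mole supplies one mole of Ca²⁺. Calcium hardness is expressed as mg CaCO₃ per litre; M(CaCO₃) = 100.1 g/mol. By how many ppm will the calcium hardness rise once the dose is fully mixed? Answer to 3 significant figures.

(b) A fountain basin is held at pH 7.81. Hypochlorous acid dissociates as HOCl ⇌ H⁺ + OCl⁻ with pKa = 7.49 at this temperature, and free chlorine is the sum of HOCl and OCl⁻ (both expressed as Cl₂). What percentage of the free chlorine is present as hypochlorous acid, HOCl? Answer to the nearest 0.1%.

(a) 29.4 ppm; (b) 32.4%

(a) Volume: 1110 m³ = 1,110,000 L.
(a) Moles of Ca²⁺: 47,900 g ÷ 147 g/mol = 325.9 mol.
(a) As CaCO₃: 325.9 mol × 100.1 g/mol = 32,620 g.
(a) Rise: 32,620 g / 1,110,000 L × 1000 = 29.39 mg/L.

(b) [OCl⁻]/[HOCl] = 10^(pH − pKa) = 10^(7.81 − 7.49) = 10^0.32 = 2.089.
(b) Fraction as HOCl = 1 / (1 + 2.089) = 0.3237.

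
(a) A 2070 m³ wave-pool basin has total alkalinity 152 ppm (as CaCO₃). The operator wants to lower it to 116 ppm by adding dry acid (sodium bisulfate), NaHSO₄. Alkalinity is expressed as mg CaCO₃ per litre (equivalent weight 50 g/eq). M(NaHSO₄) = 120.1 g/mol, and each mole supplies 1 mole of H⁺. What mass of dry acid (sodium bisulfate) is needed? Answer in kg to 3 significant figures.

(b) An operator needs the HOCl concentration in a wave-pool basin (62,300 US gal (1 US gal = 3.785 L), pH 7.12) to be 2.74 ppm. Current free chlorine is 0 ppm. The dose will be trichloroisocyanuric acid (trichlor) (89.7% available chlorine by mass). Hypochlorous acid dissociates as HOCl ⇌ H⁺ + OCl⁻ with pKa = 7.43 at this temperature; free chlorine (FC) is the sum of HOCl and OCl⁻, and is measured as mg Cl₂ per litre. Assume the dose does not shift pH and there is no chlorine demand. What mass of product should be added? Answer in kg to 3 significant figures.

(a) Volume: 2070 m³ = 2,070,000 L.
(a) Alkalinity to neutralize: (152 − 116) = 36 mg/L as CaCO₃ × 2,070,000 L = 74,520 g as CaCO₃.
(a) Equivalents of H⁺ required: 74,520 ÷ 50 g/eq = 1490 eq = 1490 mol NaHSO₄.
(a) Mass of NaHSO₄: 1490 × 120.1 = 179,000 g.

(b) Volume: 62,300 US gal × 3.785 L/gal = 235,806 L.
(b) [OCl⁻]/[HOCl] = 10^(pH − pKa) = 10^(7.12 − 7.43) = 0.4898; fraction as HOCl = 1/(1 + 0.4898) = 0.6712.
(b) Free chlorine required for 2.74 ppm HOCl: 2.74 / 0.6712 = 4.082 ppm.
(b) FC to add: 4.082 − 0 = 4.082 mg/L as Cl₂.
(b) Cl₂ equivalent: 4.082 mg/L × 235,806 L = 962.6 g.
(b) Product at 89.7% available Cl: 962.6 / 0.897 = 1073 g.

(a) 179 kg; (b) 1.07 kg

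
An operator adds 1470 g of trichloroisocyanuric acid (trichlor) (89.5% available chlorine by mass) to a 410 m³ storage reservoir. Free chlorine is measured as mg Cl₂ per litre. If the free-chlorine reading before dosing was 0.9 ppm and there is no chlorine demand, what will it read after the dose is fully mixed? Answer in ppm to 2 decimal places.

Volume: 410 m³ = 410,000 L.
Available chlorine delivered: 1470 g × 0.895 = 1316 g as Cl₂.
Concentration rise: 1316 g / 410,000 L = 3.209 mg/L = 3.21 ppm.
Final FC: 0.9 + 3.21 = 4.11 ppm.

4.11 ppm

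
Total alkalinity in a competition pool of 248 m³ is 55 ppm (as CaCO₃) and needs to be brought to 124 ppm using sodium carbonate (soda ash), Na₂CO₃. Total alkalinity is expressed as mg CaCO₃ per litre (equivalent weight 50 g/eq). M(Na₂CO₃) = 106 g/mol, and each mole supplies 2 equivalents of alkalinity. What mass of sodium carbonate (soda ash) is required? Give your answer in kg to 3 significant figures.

18.1 kg

Volume: 248 m³ = 248,000 L.
Alkalinity to add: (124 − 55) = 69 mg/L as CaCO₃ × 248,000 L = 17,110 g as CaCO₃.
Equivalents: 17,110 g ÷ 50 g/eq = 342.2 eq.
Each mole of Na₂CO₃ supplies 2 eq, so 342.2 / 2 = 171.1 mol.
Mass: 171.1 mol × 106 g/mol = 18,140 g.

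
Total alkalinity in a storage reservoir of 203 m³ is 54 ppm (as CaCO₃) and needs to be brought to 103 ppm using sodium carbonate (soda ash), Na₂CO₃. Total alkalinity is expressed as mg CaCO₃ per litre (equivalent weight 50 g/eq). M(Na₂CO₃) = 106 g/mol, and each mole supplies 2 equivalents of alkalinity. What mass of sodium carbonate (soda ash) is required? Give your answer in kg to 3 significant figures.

10.5 kg

Volume: 203 m³ = 203,000 L.
Alkalinity to add: (103 − 54) = 49 mg/L as CaCO₃ × 203,000 L = 9947 g as CaCO₃.
Equivalents: 9947 g ÷ 50 g/eq = 198.9 eq.
Each mole of Na₂CO₃ supplies 2 eq, so 198.9 / 2 = 99.47 mol.
Mass: 99.47 mol × 106 g/mol = 10,540 g.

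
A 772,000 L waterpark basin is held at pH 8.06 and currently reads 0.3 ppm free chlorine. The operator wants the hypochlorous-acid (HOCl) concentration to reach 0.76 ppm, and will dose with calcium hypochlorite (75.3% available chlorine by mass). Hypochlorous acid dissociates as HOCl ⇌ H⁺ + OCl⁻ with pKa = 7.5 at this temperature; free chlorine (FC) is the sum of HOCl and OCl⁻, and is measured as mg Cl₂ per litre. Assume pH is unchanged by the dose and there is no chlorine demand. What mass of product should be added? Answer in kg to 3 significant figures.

[OCl⁻]/[HOCl] = 10^(pH − pKa) = 10^(8.06 − 7.5) = 3.631; fraction as HOCl = 1/(1 + 3.631) = 0.2159.
Free chlorine required for 0.76 ppm HOCl: 0.76 / 0.2159 = 3.519 ppm.
FC to add: 3.519 − 0.3 = 3.219 mg/L as Cl₂.
Cl₂ equivalent: 3.219 mg/L × 772,000 L = 2485 g.
Product at 75.3% available Cl: 2485 / 0.753 = 3301 g.

3.30 kg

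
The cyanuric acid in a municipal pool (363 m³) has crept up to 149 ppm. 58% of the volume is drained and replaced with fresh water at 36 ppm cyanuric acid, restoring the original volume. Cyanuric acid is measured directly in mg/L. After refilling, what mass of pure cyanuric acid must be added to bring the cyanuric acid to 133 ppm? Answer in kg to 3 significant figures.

18.0 kg

Volume: 363 m³ = 363,000 L.
After draining 58% and refilling: 149 × 0.42 + 36 × 0.58 = 83.46 ppm.
Deficit to target: 133 − 83.46 = 49.54 mg/L.
Mass: 49.54 mg/L × 363,000 L = 17,980 g cyanuric acid.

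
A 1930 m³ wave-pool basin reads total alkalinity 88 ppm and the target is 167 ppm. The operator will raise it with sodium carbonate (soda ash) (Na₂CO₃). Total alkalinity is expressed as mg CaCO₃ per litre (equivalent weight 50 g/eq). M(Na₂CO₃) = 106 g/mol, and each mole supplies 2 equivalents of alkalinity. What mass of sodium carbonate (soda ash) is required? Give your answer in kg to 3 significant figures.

Volume: 1930 m³ = 1,930,000 L.
Alkalinity to add: (167 − 88) = 79 mg/L as CaCO₃ × 1,930,000 L = 152,500 g as CaCO₃.
Equivalents: 152,500 g ÷ 50 g/eq = 3049 eq.
Each mole of Na₂CO₃ supplies 2 eq, so 3049 / 2 = 1525 mol.
Mass: 1525 mol × 106 g/mol = 161,600 g.

162 kg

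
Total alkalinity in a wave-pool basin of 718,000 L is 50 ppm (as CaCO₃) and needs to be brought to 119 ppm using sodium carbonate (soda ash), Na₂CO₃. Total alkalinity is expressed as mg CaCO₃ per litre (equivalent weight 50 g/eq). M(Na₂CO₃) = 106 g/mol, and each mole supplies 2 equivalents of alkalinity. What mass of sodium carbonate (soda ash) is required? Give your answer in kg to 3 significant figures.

52.5 kg

Alkalinity to add: (119 − 50) = 69 mg/L as CaCO₃ × 718,000 L = 49,540 g as CaCO₃.
Equivalents: 49,540 g ÷ 50 g/eq = 990.8 eq.
Each mole of Na₂CO₃ supplies 2 eq, so 990.8 / 2 = 495.4 mol.
Mass: 495.4 mol × 106 g/mol = 52,510 g.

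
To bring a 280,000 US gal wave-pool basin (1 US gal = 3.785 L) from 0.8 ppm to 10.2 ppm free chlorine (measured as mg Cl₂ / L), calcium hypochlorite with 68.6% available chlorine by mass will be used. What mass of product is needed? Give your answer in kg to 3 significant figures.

14.5 kg

Volume: 280,000 US gal × 3.785 L/gal = 1,059,800 L.
Chlorine deficit: 10.2 − 0.8 = 9.4 ppm = 9.4 mg/L as Cl₂.
Cl₂ equivalent needed: 9.4 mg/L × 1,059,800 L = 9,962,000 mg = 9962 g.
Product at 68.6% available chlorine: 9962 / 0.686 = 14,520 g.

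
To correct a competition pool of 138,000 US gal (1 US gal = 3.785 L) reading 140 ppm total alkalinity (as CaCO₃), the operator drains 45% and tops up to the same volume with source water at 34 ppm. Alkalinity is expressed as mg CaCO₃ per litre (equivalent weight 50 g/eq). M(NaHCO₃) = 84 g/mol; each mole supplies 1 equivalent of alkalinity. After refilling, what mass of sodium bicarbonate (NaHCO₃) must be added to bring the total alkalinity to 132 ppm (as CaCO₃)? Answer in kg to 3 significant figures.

Volume: 138,000 US gal × 3.785 L/gal = 522,330 L.
After draining 45% and refilling: 140 × 0.55 + 34 × 0.45 = 92.3 ppm.
Deficit to target: 132 − 92.3 = 39.7 mg/L.
As CaCO₃: 39.7 mg/L × 522,330 L = 20,740 g; ÷ 50 g/eq ÷ 1 = 414.7 mol NaHCO₃.
Mass: 414.7 × 84 = 34,840 g.

34.8 kg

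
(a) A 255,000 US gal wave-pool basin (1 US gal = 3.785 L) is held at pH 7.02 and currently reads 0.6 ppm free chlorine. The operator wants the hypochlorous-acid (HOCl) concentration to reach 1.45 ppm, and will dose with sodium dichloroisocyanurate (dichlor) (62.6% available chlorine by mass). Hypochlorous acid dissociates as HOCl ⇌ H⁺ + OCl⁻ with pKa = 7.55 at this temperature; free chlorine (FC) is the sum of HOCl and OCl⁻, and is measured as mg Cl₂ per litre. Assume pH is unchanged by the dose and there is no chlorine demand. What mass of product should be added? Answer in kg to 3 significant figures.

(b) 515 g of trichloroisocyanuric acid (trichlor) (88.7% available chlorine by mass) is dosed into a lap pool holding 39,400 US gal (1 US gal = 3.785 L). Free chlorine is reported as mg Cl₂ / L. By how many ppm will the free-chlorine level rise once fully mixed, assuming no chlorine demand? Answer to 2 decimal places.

(a) 1.97 kg; (b) 3.06 ppm

(a) Volume: 255,000 US gal × 3.785 L/gal = 965,175 L.
(a) [OCl⁻]/[HOCl] = 10^(pH − pKa) = 10^(7.02 − 7.55) = 0.2951; fraction as HOCl = 1/(1 + 0.2951) = 0.7721.
(a) Free chlorine required for 1.45 ppm HOCl: 1.45 / 0.7721 = 1.878 ppm.
(a) FC to add: 1.878 − 0.6 = 1.278 mg/L as Cl₂.
(a) Cl₂ equivalent: 1.278 mg/L × 965,175 L = 1233 g.
(a) Product at 62.6% available Cl: 1233 / 0.626 = 1970 g.

(b) Volume: 39,400 US gal × 3.785 L/gal = 149,129 L.
(b) Available chlorine delivered: 515 g × 0.887 = 456.8 g as Cl₂.
(b) Concentration rise: 456.8 g / 149,129 L = 3.063 mg/L = 3.06 ppm.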